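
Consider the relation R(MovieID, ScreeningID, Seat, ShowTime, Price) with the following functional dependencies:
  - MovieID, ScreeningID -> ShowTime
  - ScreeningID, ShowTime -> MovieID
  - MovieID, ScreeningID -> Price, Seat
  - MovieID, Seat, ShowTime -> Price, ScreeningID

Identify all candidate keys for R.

{MovieID, ScreeningID}, {MovieID, Seat, ShowTime}, {ScreeningID, ShowTime}

{MovieID, ScreeningID}⁺ = {MovieID, Price, ScreeningID, Seat, ShowTime}, which is every attribute, so {MovieID, ScreeningID} is a candidate key.
{ScreeningID, ShowTime}⁺ = {MovieID, Price, ScreeningID, Seat, ShowTime}, which is every attribute, so {ScreeningID, ShowTime} is a candidate key.
{MovieID, Seat, ShowTime}⁺ = {MovieID, Price, ScreeningID, Seat, ShowTime}, which is every attribute, so {MovieID, Seat, ShowTime} is a candidate key.
Any other superkey properly contains one of these, so there are no further candidate keys.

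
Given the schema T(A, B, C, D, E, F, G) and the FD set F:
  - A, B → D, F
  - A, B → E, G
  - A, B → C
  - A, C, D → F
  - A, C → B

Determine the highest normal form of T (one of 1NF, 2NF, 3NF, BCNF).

Candidate keys: {A, B}, {A, C}. Prime attributes: {A, B, C}.
Each dependency's left side is a superkey — BCNF holds.

BCNF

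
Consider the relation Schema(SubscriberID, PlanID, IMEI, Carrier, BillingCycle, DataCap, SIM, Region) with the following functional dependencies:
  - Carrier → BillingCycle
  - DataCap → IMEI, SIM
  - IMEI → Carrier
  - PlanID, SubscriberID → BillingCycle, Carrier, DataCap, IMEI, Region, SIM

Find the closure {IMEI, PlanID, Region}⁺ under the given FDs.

{BillingCycle, Carrier, IMEI, PlanID, Region}

Start with {IMEI, PlanID, Region}.
IMEI → Carrier applies; add {Carrier} → now {Carrier, IMEI, PlanID, Region}.
Carrier → BillingCycle applies; add {BillingCycle} → now {BillingCycle, Carrier, IMEI, PlanID, Region}.
No further FD applies.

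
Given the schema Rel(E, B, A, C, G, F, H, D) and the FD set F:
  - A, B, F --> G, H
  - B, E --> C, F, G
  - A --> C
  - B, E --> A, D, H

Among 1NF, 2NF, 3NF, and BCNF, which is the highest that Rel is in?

2NF

Candidate key: {B, E}. Prime attributes: {B, E}.
For A, B, F --> G, H we have {A, B, F}⁺ = {A, B, C, F, G, H}; {A, B, F} is not a superkey, so BCNF fails.
Because {G, H} are non-prime and the left side of A, B, F --> G, H is not a superkey, the relation is not in 3NF.
No proper subset of a key has a non-prime attribute in its closure, so there is no partial dependency; 2NF holds.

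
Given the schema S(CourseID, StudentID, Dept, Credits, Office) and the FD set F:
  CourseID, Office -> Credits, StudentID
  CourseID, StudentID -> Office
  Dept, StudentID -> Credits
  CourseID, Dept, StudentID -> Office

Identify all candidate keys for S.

{CourseID, Dept, Office}, {CourseID, Dept, StudentID}

No FD produces {CourseID, Dept}, so they must be in every candidate key.
{CourseID, Dept, Office}⁺ = {CourseID, Credits, Dept, Office, StudentID}, which is every attribute, so {CourseID, Dept, Office} is a candidate key.
{CourseID, Dept, StudentID}⁺ = {CourseID, Credits, Dept, Office, StudentID}, which is every attribute, so {CourseID, Dept, StudentID} is a candidate key.
Any other superkey properly contains one of these, so there are no further candidate keys.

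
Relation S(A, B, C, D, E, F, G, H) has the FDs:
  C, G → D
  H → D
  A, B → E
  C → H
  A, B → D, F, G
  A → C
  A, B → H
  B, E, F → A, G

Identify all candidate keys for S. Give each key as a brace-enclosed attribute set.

{B} never appears on the right of any FD, so every key must include it.
{A, B} is a candidate key since {A, B}⁺ = {A, B, C, D, E, F, G, H} covers every attribute.
{B, E, F} is a candidate key since {B, E, F}⁺ = {A, B, C, D, E, F, G, H} covers every attribute.
Any other superkey properly contains one of these, so there are no further candidate keys.

{A, B}, {B, E, F}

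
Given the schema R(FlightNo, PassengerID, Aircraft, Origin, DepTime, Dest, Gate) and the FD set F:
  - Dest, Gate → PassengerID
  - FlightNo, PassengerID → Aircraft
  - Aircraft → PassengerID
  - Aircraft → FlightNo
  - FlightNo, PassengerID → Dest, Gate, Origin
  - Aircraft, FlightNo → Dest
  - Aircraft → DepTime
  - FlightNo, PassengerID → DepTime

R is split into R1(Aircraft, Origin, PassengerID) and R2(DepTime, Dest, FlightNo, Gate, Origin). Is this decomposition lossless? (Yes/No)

No

Common attributes: {Origin}; their closure is {Origin}.
R1 ⊄ {Origin} and R2 ⊄ {Origin}, so the split is lossy.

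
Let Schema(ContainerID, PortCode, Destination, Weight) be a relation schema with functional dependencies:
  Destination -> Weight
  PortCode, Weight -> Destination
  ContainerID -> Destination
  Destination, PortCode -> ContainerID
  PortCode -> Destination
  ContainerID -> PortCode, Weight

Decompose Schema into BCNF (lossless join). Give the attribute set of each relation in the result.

Candidate keys of the original relation: {ContainerID}, {PortCode}.
{ContainerID, Destination, PortCode, Weight}: {Destination} determines {Destination, Weight} here but is not a superkey — split on Destination -> Weight, giving {Destination, Weight} and {ContainerID, Destination, PortCode}.
{Destination, Weight} has no BCNF violation.
{ContainerID, Destination, PortCode} has no BCNF violation.

{ContainerID, Destination, PortCode}; {Destination, Weight}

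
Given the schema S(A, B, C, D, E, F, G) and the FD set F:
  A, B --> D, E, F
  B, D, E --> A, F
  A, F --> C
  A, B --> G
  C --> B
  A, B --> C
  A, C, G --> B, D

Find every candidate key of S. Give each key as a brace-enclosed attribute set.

{A, B} is a candidate key since {A, B}⁺ = {A, B, C, D, E, F, G} covers every attribute.
{A, C} is a candidate key since {A, C}⁺ = {A, B, C, D, E, F, G} covers every attribute.
{A, F} is a candidate key since {A, F}⁺ = {A, B, C, D, E, F, G} covers every attribute.
{B, D, E} is a candidate key since {B, D, E}⁺ = {A, B, C, D, E, F, G} covers every attribute.
{C, D, E} is a candidate key since {C, D, E}⁺ = {A, B, C, D, E, F, G} covers every attribute.
These are minimal and exhaustive — every other superkey contains one of them.

{A, B}, {A, C}, {A, F}, {B, D, E}, {C, D, E}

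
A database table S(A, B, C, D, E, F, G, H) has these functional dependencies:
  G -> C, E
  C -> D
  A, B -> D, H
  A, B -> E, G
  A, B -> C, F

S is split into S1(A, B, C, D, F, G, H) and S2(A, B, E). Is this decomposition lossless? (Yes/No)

The shared attributes are {A, B} and {A, B}⁺ = {A, B, C, D, E, F, G, H}.
Since S1 ⊆ {A, B, C, D, E, F, G, H}, the intersection is a superkey of S1; the decomposition is lossless.

Yes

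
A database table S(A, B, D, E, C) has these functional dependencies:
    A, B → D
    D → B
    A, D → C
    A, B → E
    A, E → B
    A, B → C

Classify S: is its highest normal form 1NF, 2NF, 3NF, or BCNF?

3NF

Candidate keys: {A, B}, {A, D}, {A, E}. Prime attributes: {A, B, D, E}.
D → B breaks BCNF: {D}⁺ = {B, D}, so {D} is not a superkey.
But every attribute on its right side ({B}) is prime, and the same holds for every other non-superkey FD, so 3NF still holds.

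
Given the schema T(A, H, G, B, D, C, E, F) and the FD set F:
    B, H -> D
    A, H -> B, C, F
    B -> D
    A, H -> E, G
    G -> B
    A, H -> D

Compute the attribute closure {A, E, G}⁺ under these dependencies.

{A, B, D, E, G}

Start with {A, E, G}.
G -> B applies; add {B} → now {A, B, E, G}.
B -> D applies; add {D} → now {A, B, D, E, G}.
No further FD applies.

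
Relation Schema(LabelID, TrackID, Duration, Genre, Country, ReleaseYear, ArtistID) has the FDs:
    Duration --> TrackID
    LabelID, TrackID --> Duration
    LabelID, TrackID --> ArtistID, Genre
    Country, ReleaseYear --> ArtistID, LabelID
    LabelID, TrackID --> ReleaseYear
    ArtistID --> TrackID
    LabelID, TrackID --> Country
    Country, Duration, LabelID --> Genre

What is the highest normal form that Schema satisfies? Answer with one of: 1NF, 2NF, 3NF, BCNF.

Candidate keys: {ArtistID, LabelID}, {Country, ReleaseYear}, {Duration, LabelID}, {LabelID, TrackID}. Prime attributes: {ArtistID, Country, Duration, LabelID, ReleaseYear, TrackID}.
For Duration --> TrackID we have {Duration}⁺ = {Duration, TrackID}; {Duration} is not a superkey, so BCNF fails.
Since {TrackID} ⊆ prime attributes and every other non-superkey FD also has a prime right side, the schema is in 3NF.

3NF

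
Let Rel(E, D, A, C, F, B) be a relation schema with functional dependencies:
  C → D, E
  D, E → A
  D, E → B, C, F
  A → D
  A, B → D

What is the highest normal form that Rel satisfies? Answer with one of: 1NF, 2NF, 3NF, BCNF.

Candidate keys: {A, E}, {C}, {D, E}. Prime attributes: {A, C, D, E}.
For A → D we have {A}⁺ = {A, D}; {A} is not a superkey, so BCNF fails.
Its right-hand attributes {D} are all prime, as are those of every other non-superkey FD — the relation is in 3NF.

3NF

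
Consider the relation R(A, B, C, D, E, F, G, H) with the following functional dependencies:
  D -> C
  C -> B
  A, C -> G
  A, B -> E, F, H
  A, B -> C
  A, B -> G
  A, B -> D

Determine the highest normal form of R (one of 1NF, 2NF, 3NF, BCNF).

Candidate keys: {A, B}, {A, C}, {A, D}. Prime attributes: {A, B, C, D}.
For D -> C we have {D}⁺ = {B, C, D}; {D} is not a superkey, so BCNF fails.
Since {C} ⊆ prime attributes and every other non-superkey FD also has a prime right side, the schema is in 3NF.

3NF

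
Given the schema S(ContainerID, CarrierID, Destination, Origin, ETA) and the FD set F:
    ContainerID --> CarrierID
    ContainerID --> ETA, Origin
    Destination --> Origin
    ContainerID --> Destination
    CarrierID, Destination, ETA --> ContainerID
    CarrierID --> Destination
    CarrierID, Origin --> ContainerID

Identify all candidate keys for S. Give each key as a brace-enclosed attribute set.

{CarrierID}, {ContainerID}

{CarrierID} is a candidate key since {CarrierID}⁺ = {CarrierID, ContainerID, Destination, ETA, Origin} covers every attribute.
{ContainerID} is a candidate key since {ContainerID}⁺ = {CarrierID, ContainerID, Destination, ETA, Origin} covers every attribute.
Any other superkey properly contains one of these, so there are no further candidate keys.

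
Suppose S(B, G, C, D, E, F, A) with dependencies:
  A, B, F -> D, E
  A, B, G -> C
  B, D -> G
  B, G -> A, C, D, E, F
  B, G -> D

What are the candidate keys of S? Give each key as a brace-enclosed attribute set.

No FD produces {B}, so it must be in every candidate key.
{B, D}⁺ = {A, B, C, D, E, F, G}, which is every attribute, so {B, D} is a candidate key.
{B, G}⁺ = {A, B, C, D, E, F, G}, which is every attribute, so {B, G} is a candidate key.
{A, B, F}⁺ = {A, B, C, D, E, F, G}, which is every attribute, so {A, B, F} is a candidate key.
Any other superkey properly contains one of these, so there are no further candidate keys.

{A, B, F}, {B, D}, {B, G}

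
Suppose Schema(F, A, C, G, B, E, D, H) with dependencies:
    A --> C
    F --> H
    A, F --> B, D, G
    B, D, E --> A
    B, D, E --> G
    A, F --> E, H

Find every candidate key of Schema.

No FD produces {F}, so it must be in every candidate key.
Closure of {A, F} is {A, B, C, D, E, F, G, H}, the whole schema; {A, F} is a candidate key.
Closure of {B, D, E, F} is {A, B, C, D, E, F, G, H}, the whole schema; {B, D, E, F} is a candidate key.
Any other superkey properly contains one of these, so there are no further candidate keys.

{A, F}, {B, D, E, F}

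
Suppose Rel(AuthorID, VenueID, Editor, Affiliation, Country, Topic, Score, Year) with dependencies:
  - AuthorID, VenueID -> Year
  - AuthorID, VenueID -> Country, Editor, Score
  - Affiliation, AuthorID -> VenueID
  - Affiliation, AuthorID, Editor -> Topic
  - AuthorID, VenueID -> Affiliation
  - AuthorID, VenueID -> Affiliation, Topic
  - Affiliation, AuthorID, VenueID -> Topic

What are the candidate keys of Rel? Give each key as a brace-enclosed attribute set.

{Affiliation, AuthorID}, {AuthorID, VenueID}

No FD produces {AuthorID}, so it must be in every candidate key.
{Affiliation, AuthorID}⁺ = {Affiliation, AuthorID, Country, Editor, Score, Topic, VenueID, Year} — all of the relation — so {Affiliation, AuthorID} is a candidate key.
{AuthorID, VenueID}⁺ = {Affiliation, AuthorID, Country, Editor, Score, Topic, VenueID, Year} — all of the relation — so {AuthorID, VenueID} is a candidate key.
No proper subset of any of these is a key, and no other minimal superkey exists.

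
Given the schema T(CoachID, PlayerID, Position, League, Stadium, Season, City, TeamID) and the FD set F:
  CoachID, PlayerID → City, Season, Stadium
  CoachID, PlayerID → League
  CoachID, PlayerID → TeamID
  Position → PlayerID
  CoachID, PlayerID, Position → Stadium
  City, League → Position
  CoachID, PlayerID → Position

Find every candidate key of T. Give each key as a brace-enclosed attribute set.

No FD produces {CoachID}, so it must be in every candidate key.
{CoachID, PlayerID}⁺ = {City, CoachID, League, PlayerID, Position, Season, Stadium, TeamID}, which is every attribute, so {CoachID, PlayerID} is a candidate key.
{CoachID, Position}⁺ = {City, CoachID, League, PlayerID, Position, Season, Stadium, TeamID}, which is every attribute, so {CoachID, Position} is a candidate key.
{City, CoachID, League}⁺ = {City, CoachID, League, PlayerID, Position, Season, Stadium, TeamID}, which is every attribute, so {City, CoachID, League} is a candidate key.
Any other superkey properly contains one of these, so there are no further candidate keys.

{City, CoachID, League}, {CoachID, PlayerID}, {CoachID, Position}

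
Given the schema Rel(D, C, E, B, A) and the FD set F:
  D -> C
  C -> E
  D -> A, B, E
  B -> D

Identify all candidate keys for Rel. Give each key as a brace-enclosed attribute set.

{B}⁺ = {A, B, C, D, E}, which is every attribute, so {B} is a candidate key.
{D}⁺ = {A, B, C, D, E}, which is every attribute, so {D} is a candidate key.
Any other superkey properly contains one of these, so there are no further candidate keys.

{B}, {D}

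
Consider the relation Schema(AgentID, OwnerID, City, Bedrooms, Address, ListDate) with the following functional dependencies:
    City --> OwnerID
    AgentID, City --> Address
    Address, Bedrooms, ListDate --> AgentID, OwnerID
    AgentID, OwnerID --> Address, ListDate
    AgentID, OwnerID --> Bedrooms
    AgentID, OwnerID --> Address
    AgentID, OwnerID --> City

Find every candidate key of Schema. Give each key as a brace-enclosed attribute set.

{AgentID, City}⁺ = {Address, AgentID, Bedrooms, City, ListDate, OwnerID}, which is every attribute, so {AgentID, City} is a candidate key.
{AgentID, OwnerID}⁺ = {Address, AgentID, Bedrooms, City, ListDate, OwnerID}, which is every attribute, so {AgentID, OwnerID} is a candidate key.
{Address, Bedrooms, ListDate}⁺ = {Address, AgentID, Bedrooms, City, ListDate, OwnerID}, which is every attribute, so {Address, Bedrooms, ListDate} is a candidate key.
These are minimal and exhaustive — every other superkey contains one of them.

{Address, Bedrooms, ListDate}, {AgentID, City}, {AgentID, OwnerID}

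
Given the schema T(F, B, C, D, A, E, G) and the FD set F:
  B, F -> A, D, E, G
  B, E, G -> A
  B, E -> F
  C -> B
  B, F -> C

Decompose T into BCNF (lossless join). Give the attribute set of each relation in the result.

{A, C, D, E, F, G}; {B, C}

Candidate keys of the original relation: {B, E}, {B, F}, {C, E}, {C, F}.
Within {A, B, C, D, E, F, G}: {C}⁺ ∩ {A, B, C, D, E, F, G} = {B, C}, not the whole set, so C -> B violates BCNF; decompose into {B, C} and {A, C, D, E, F, G}.
{B, C} is in BCNF.
{A, C, D, E, F, G} is in BCNF.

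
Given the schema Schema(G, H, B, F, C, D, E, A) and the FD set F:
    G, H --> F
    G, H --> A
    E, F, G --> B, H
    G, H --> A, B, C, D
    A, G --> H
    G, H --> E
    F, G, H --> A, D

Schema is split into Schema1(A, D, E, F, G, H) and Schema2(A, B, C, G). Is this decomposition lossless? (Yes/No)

Yes

The shared attributes are {A, G} and {A, G}⁺ = {A, B, C, D, E, F, G, H}.
Schema1 is contained in that closure, so Schema1 ∩ Schema2 --> Schema1 holds and the join is lossless.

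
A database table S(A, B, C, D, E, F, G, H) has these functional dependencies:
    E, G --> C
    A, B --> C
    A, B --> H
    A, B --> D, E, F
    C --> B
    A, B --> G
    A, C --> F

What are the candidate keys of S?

No FD produces {A}, so it must be in every candidate key.
{A, B}⁺ = {A, B, C, D, E, F, G, H}, which is every attribute, so {A, B} is a candidate key.
{A, C}⁺ = {A, B, C, D, E, F, G, H}, which is every attribute, so {A, C} is a candidate key.
{A, E, G}⁺ = {A, B, C, D, E, F, G, H}, which is every attribute, so {A, E, G} is a candidate key.
These are minimal and exhaustive — every other superkey contains one of them.

{A, B}, {A, C}, {A, E, G}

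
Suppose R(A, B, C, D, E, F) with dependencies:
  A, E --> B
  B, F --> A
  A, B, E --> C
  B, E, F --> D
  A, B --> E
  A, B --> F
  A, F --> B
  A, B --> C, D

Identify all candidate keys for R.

{A, B}⁺ = {A, B, C, D, E, F}, which is every attribute, so {A, B} is a candidate key.
{A, E}⁺ = {A, B, C, D, E, F}, which is every attribute, so {A, E} is a candidate key.
{A, F}⁺ = {A, B, C, D, E, F}, which is every attribute, so {A, F} is a candidate key.
{B, F}⁺ = {A, B, C, D, E, F}, which is every attribute, so {B, F} is a candidate key.
These are minimal and exhaustive — every other superkey contains one of them.

{A, B}, {A, E}, {A, F}, {B, F}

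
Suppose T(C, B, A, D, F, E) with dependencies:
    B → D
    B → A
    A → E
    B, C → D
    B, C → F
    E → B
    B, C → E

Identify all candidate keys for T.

{C} never appears on the right of any FD, so every key must include it.
{A, C}⁺ = {A, B, C, D, E, F} — all of the relation — so {A, C} is a candidate key.
{B, C}⁺ = {A, B, C, D, E, F} — all of the relation — so {B, C} is a candidate key.
{C, E}⁺ = {A, B, C, D, E, F} — all of the relation — so {C, E} is a candidate key.
Any other superkey properly contains one of these, so there are no further candidate keys.

{A, C}, {B, C}, {C, E}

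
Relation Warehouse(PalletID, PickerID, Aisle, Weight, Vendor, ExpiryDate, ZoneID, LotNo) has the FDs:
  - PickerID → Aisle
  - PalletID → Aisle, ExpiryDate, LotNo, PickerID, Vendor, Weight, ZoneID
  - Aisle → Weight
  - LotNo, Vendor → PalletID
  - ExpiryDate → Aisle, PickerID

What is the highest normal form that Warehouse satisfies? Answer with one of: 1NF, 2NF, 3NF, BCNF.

Candidate keys: {LotNo, Vendor}, {PalletID}. Prime attributes: {LotNo, PalletID, Vendor}.
For PickerID → Aisle we have {PickerID}⁺ = {Aisle, PickerID, Weight}; {PickerID} is not a superkey, so BCNF fails.
Because {Aisle} is non-prime and the left side of PickerID → Aisle is not a superkey, the relation is not in 3NF.
No non-prime attribute depends on a proper subset of any candidate key, so 2NF holds.

2NF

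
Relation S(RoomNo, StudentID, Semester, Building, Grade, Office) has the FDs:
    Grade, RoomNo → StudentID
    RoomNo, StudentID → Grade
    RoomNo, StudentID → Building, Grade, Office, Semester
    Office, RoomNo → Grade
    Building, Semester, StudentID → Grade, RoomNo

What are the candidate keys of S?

{Grade, RoomNo} is a candidate key since {Grade, RoomNo}⁺ = {Building, Grade, Office, RoomNo, Semester, StudentID} covers every attribute.
{Office, RoomNo} is a candidate key since {Office, RoomNo}⁺ = {Building, Grade, Office, RoomNo, Semester, StudentID} covers every attribute.
{RoomNo, StudentID} is a candidate key since {RoomNo, StudentID}⁺ = {Building, Grade, Office, RoomNo, Semester, StudentID} covers every attribute.
{Building, Semester, StudentID} is a candidate key since {Building, Semester, StudentID}⁺ = {Building, Grade, Office, RoomNo, Semester, StudentID} covers every attribute.
These are minimal and exhaustive — every other superkey contains one of them.

{Building, Semester, StudentID}, {Grade, RoomNo}, {Office, RoomNo}, {RoomNo, StudentID}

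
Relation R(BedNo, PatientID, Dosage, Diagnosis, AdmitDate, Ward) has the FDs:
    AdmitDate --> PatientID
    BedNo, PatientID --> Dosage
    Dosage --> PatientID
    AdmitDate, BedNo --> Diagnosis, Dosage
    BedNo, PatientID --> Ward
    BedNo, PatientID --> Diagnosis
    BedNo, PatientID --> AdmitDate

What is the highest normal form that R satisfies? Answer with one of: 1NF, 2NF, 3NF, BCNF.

Candidate keys: {AdmitDate, BedNo}, {BedNo, Dosage}, {BedNo, PatientID}. Prime attributes: {AdmitDate, BedNo, Dosage, PatientID}.
For AdmitDate --> PatientID we have {AdmitDate}⁺ = {AdmitDate, PatientID}; {AdmitDate} is not a superkey, so BCNF fails.
Its right-hand attributes {PatientID} are all prime, as are those of every other non-superkey FD — the relation is in 3NF.

3NF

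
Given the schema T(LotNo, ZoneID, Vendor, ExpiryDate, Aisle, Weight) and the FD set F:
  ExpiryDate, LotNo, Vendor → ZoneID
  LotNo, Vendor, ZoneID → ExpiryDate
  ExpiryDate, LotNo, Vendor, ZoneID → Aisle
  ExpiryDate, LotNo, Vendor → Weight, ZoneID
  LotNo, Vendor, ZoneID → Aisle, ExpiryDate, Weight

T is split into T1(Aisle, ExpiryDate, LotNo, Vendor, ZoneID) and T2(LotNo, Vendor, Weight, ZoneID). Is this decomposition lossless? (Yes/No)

The shared attributes are {LotNo, Vendor, ZoneID} and {LotNo, Vendor, ZoneID}⁺ = {Aisle, ExpiryDate, LotNo, Vendor, Weight, ZoneID}.
This includes all of T1, so the common attributes are a superkey of T1 — the join is lossless.

Yes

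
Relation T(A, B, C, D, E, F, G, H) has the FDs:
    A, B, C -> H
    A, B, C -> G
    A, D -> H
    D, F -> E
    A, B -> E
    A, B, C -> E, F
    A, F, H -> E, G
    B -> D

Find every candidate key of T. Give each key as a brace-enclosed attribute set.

Attributes never on any right-hand side: {A, B, C} — every candidate key must contain all of them.
{A, B, C}⁺ = {A, B, C, D, E, F, G, H} — all of the relation — so {A, B, C} is a candidate key.
No other minimal set has full closure, so this is the only candidate key.

{A, B, C}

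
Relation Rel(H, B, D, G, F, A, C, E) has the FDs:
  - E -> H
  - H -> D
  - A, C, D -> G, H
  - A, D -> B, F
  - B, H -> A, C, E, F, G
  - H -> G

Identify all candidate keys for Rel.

Closure of {A, E} is {A, B, C, D, E, F, G, H}, the whole schema; {A, E} is a candidate key.
Closure of {A, H} is {A, B, C, D, E, F, G, H}, the whole schema; {A, H} is a candidate key.
Closure of {B, E} is {A, B, C, D, E, F, G, H}, the whole schema; {B, E} is a candidate key.
Closure of {B, H} is {A, B, C, D, E, F, G, H}, the whole schema; {B, H} is a candidate key.
Closure of {A, C, D} is {A, B, C, D, E, F, G, H}, the whole schema; {A, C, D} is a candidate key.
These are minimal and exhaustive — every other superkey contains one of them.

{A, C, D}, {A, E}, {A, H}, {B, E}, {B, H}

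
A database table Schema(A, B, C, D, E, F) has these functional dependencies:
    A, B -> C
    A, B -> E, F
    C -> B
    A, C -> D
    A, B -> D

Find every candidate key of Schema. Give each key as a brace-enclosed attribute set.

Attributes never on any right-hand side: {A} — every candidate key must contain it.
{A, B} is a candidate key since {A, B}⁺ = {A, B, C, D, E, F} covers every attribute.
{A, C} is a candidate key since {A, C}⁺ = {A, B, C, D, E, F} covers every attribute.
These are minimal and exhaustive — every other superkey contains one of them.

{A, B}, {A, C}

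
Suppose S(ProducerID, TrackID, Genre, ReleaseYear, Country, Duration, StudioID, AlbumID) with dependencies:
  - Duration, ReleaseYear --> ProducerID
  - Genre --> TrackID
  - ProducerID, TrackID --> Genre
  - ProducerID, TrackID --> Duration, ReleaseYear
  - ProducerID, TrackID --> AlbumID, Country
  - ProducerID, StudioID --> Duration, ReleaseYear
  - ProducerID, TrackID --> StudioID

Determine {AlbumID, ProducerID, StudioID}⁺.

Start with {AlbumID, ProducerID, StudioID}.
ProducerID, StudioID --> Duration, ReleaseYear applies; add {Duration, ReleaseYear} → now {AlbumID, Duration, ProducerID, ReleaseYear, StudioID}.
No further FD applies.

{AlbumID, Duration, ProducerID, ReleaseYear, StudioID}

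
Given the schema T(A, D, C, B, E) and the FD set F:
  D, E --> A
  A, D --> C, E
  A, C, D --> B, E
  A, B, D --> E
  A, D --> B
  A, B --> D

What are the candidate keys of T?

{A, B}⁺ = {A, B, C, D, E} — all of the relation — so {A, B} is a candidate key.
{A, D}⁺ = {A, B, C, D, E} — all of the relation — so {A, D} is a candidate key.
{D, E}⁺ = {A, B, C, D, E} — all of the relation — so {D, E} is a candidate key.
Any other superkey properly contains one of these, so there are no further candidate keys.

{A, B}, {A, D}, {D, E}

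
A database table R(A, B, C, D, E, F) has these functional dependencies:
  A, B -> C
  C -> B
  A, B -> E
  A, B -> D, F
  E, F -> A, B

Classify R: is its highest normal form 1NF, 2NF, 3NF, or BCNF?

3NF

Candidate keys: {A, B}, {A, C}, {E, F}. Prime attributes: {A, B, C, E, F}.
For C -> B we have {C}⁺ = {B, C}; {C} is not a superkey, so BCNF fails.
Its right-hand attributes {B} are all prime, as are those of every other non-superkey FD — the relation is in 3NF.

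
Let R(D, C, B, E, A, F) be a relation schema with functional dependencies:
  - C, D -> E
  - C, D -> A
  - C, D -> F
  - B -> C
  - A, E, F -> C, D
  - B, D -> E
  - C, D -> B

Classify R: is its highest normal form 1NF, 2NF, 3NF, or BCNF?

Candidate keys: {A, E, F}, {B, D}, {C, D}. Prime attributes: {A, B, C, D, E, F}.
B -> C: {B}⁺ = {B, C}, which is not all of the attributes, so the left side is not a superkey — BCNF is violated.
Since {C} ⊆ prime attributes and every other non-superkey FD also has a prime right side, the schema is in 3NF.

3NF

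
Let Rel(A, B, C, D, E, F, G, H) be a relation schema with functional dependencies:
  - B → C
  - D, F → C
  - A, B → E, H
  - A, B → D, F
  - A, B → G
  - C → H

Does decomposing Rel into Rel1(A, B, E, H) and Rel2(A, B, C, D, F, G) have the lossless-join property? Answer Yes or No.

The shared attributes are {A, B} and {A, B}⁺ = {A, B, C, D, E, F, G, H}.
Since Rel1 ⊆ {A, B, C, D, E, F, G, H}, the intersection is a superkey of Rel1; the decomposition is lossless.

Yes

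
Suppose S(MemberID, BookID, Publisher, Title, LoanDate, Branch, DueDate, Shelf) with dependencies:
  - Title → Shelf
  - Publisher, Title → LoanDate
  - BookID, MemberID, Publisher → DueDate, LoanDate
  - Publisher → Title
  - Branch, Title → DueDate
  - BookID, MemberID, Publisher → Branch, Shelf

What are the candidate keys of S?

No FD produces {BookID, MemberID, Publisher}, so they must be in every candidate key.
{BookID, MemberID, Publisher}⁺ = {BookID, Branch, DueDate, LoanDate, MemberID, Publisher, Shelf, Title} — all of the relation — so {BookID, MemberID, Publisher} is a candidate key.
Every other attribute set either contains this one or has a smaller closure.

{BookID, MemberID, Publisher}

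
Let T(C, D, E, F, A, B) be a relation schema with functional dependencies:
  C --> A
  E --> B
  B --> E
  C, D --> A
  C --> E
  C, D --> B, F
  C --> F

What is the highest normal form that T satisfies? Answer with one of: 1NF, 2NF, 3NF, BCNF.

Candidate key: {C, D}. Prime attributes: {C, D}.
For C --> A we have {C}⁺ = {A, B, C, E, F}; {C} is not a superkey, so BCNF fails.
C --> A has non-prime {A} on the right and a non-superkey on the left, so 3NF fails.
{C} is a proper subset of the key {C, D}, and {C}⁺ contains the non-prime attributes {A, B, E, F} — a partial dependency, so 2NF is violated.

1NF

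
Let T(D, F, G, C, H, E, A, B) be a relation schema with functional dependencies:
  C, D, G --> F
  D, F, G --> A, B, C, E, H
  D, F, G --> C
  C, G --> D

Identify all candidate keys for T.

{C, G}, {D, F, G}

{G} never appears on the right of any FD, so every key must include it.
Closure of {C, G} is {A, B, C, D, E, F, G, H}, the whole schema; {C, G} is a candidate key.
Closure of {D, F, G} is {A, B, C, D, E, F, G, H}, the whole schema; {D, F, G} is a candidate key.
These are minimal and exhaustive — every other superkey contains one of them.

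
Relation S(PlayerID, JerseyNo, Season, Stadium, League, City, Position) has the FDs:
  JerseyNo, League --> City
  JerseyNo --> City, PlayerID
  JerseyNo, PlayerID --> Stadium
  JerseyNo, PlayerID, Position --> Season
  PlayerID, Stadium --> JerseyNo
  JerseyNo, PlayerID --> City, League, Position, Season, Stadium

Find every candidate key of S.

{JerseyNo}, {PlayerID, Stadium}

Closure of {JerseyNo} is {City, JerseyNo, League, PlayerID, Position, Season, Stadium}, the whole schema; {JerseyNo} is a candidate key.
Closure of {PlayerID, Stadium} is {City, JerseyNo, League, PlayerID, Position, Season, Stadium}, the whole schema; {PlayerID, Stadium} is a candidate key.
These are minimal and exhaustive — every other superkey contains one of them.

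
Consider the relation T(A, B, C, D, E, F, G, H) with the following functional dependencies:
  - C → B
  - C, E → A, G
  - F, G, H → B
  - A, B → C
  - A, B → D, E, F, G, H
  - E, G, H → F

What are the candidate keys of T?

{A, B}⁺ = {A, B, C, D, E, F, G, H} — all of the relation — so {A, B} is a candidate key.
{A, C}⁺ = {A, B, C, D, E, F, G, H} — all of the relation — so {A, C} is a candidate key.
{C, E}⁺ = {A, B, C, D, E, F, G, H} — all of the relation — so {C, E} is a candidate key.
{A, E, G, H}⁺ = {A, B, C, D, E, F, G, H} — all of the relation — so {A, E, G, H} is a candidate key.
{A, F, G, H}⁺ = {A, B, C, D, E, F, G, H} — all of the relation — so {A, F, G, H} is a candidate key.
These are minimal and exhaustive — every other superkey contains one of them.

{A, B}, {A, C}, {A, E, G, H}, {A, F, G, H}, {C, E}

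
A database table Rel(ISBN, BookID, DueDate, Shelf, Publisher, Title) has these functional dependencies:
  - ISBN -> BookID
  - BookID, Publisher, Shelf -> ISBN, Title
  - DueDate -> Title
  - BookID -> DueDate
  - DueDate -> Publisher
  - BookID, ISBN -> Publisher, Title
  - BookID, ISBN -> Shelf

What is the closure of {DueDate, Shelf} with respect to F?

Start with {DueDate, Shelf}.
DueDate -> Title applies; add {Title} → now {DueDate, Shelf, Title}.
DueDate -> Publisher applies; add {Publisher} → now {DueDate, Publisher, Shelf, Title}.
No further FD applies.

{DueDate, Publisher, Shelf, Title}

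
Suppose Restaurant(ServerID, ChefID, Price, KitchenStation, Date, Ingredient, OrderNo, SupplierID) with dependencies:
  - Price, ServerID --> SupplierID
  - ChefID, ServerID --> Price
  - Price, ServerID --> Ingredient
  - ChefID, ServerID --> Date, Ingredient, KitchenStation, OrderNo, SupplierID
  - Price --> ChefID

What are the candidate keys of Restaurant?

{ChefID, ServerID}, {Price, ServerID}

Attributes never on any right-hand side: {ServerID} — every candidate key must contain it.
Closure of {ChefID, ServerID} is {ChefID, Date, Ingredient, KitchenStation, OrderNo, Price, ServerID, SupplierID}, the whole schema; {ChefID, ServerID} is a candidate key.
Closure of {Price, ServerID} is {ChefID, Date, Ingredient, KitchenStation, OrderNo, Price, ServerID, SupplierID}, the whole schema; {Price, ServerID} is a candidate key.
Any other superkey properly contains one of these, so there are no further candidate keys.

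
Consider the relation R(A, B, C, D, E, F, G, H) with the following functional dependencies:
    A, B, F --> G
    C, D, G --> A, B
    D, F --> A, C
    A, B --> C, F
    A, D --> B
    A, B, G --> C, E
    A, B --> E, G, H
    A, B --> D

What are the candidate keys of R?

{A, B}, {A, D}, {C, D, G}, {D, F}

{A, B}⁺ = {A, B, C, D, E, F, G, H} — all of the relation — so {A, B} is a candidate key.
{A, D}⁺ = {A, B, C, D, E, F, G, H} — all of the relation — so {A, D} is a candidate key.
{D, F}⁺ = {A, B, C, D, E, F, G, H} — all of the relation — so {D, F} is a candidate key.
{C, D, G}⁺ = {A, B, C, D, E, F, G, H} — all of the relation — so {C, D, G} is a candidate key.
These are minimal and exhaustive — every other superkey contains one of them.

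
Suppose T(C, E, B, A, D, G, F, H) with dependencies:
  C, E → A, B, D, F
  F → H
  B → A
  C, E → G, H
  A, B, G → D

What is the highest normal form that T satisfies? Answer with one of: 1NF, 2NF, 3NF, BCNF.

Candidate key: {C, E}. Prime attributes: {C, E}.
F → H: {F}⁺ = {F, H}, which is not all of the attributes, so the left side is not a superkey — BCNF is violated.
F → H has non-prime {H} on the right and a non-superkey on the left, so 3NF fails.
No proper subset of a key has a non-prime attribute in its closure, so there is no partial dependency; 2NF holds.

2NF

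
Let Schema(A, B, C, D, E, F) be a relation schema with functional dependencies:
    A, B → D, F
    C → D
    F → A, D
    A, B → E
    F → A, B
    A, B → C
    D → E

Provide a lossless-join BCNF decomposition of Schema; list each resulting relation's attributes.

{A, B, C, F}; {C, D}; {D, E}

Candidate keys of the original relation: {A, B}, {F}.
In {A, B, C, D, E, F}, {C} is not a superkey ({C}⁺ restricted to this set is {C, D, E}), so split on C → D, E into {C, D, E} and {A, B, C, F}.
In {C, D, E}, {D} is not a superkey ({D}⁺ restricted to this set is {D, E}), so split on D → E into {D, E} and {C, D}.
{D, E} is in BCNF.
{C, D} is in BCNF.
{A, B, C, F} is in BCNF.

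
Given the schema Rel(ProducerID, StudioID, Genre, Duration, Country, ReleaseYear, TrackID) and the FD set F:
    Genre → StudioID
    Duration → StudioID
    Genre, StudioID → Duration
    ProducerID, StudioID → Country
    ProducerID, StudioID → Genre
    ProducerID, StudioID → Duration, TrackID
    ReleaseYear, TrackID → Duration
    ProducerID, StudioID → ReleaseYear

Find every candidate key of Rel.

No FD produces {ProducerID}, so it must be in every candidate key.
{Duration, ProducerID}⁺ = {Country, Duration, Genre, ProducerID, ReleaseYear, StudioID, TrackID} — all of the relation — so {Duration, ProducerID} is a candidate key.
{Genre, ProducerID}⁺ = {Country, Duration, Genre, ProducerID, ReleaseYear, StudioID, TrackID} — all of the relation — so {Genre, ProducerID} is a candidate key.
{ProducerID, StudioID}⁺ = {Country, Duration, Genre, ProducerID, ReleaseYear, StudioID, TrackID} — all of the relation — so {ProducerID, StudioID} is a candidate key.
{ProducerID, ReleaseYear, TrackID}⁺ = {Country, Duration, Genre, ProducerID, ReleaseYear, StudioID, TrackID} — all of the relation — so {ProducerID, ReleaseYear, TrackID} is a candidate key.
Any other superkey properly contains one of these, so there are no further candidate keys.

{Duration, ProducerID}, {Genre, ProducerID}, {ProducerID, ReleaseYear, TrackID}, {ProducerID, StudioID}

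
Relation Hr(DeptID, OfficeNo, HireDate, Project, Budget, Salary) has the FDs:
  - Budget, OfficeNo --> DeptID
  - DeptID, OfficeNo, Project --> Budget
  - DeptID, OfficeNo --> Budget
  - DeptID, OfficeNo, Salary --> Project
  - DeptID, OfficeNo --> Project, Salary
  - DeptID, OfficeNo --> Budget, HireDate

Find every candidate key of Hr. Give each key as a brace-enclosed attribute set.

{OfficeNo} never appears on the right of any FD, so every key must include it.
{Budget, OfficeNo} is a candidate key since {Budget, OfficeNo}⁺ = {Budget, DeptID, HireDate, OfficeNo, Project, Salary} covers every attribute.
{DeptID, OfficeNo} is a candidate key since {DeptID, OfficeNo}⁺ = {Budget, DeptID, HireDate, OfficeNo, Project, Salary} covers every attribute.
Any other superkey properly contains one of these, so there are no further candidate keys.

{Budget, OfficeNo}, {DeptID, OfficeNo}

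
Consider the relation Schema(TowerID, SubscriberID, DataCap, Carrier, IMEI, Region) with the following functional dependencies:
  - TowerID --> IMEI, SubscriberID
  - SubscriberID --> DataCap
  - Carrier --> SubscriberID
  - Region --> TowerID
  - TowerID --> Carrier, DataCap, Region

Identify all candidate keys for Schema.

{Region}, {TowerID}

Closure of {Region} is {Carrier, DataCap, IMEI, Region, SubscriberID, TowerID}, the whole schema; {Region} is a candidate key.
Closure of {TowerID} is {Carrier, DataCap, IMEI, Region, SubscriberID, TowerID}, the whole schema; {TowerID} is a candidate key.
Any other superkey properly contains one of these, so there are no further candidate keys.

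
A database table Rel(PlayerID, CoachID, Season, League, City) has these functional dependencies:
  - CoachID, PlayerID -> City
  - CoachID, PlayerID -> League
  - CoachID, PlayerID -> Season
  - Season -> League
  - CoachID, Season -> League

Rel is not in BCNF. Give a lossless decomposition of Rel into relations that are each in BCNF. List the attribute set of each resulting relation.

{City, CoachID, PlayerID, Season}; {League, Season}

Candidate key of the original relation: {CoachID, PlayerID}.
{City, CoachID, League, PlayerID, Season}: {Season} determines {League, Season} here but is not a superkey — split on Season -> League, giving {League, Season} and {City, CoachID, PlayerID, Season}.
{League, Season} has no BCNF violation.
{City, CoachID, PlayerID, Season} has no BCNF violation.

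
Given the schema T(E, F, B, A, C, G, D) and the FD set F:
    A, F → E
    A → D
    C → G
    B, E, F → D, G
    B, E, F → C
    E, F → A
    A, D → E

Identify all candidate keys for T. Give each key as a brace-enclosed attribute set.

{A, B, F}, {B, E, F}

{B, F} never appear on the right of any FD, so every key must include all of them.
{A, B, F} is a candidate key since {A, B, F}⁺ = {A, B, C, D, E, F, G} covers every attribute.
{B, E, F} is a candidate key since {B, E, F}⁺ = {A, B, C, D, E, F, G} covers every attribute.
No proper subset of any of these is a key, and no other minimal superkey exists.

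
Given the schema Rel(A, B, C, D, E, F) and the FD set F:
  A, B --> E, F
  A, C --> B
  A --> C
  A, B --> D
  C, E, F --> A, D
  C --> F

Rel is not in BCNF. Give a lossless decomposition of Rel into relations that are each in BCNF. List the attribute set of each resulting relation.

Candidate keys of the original relation: {A}, {C, E}.
In {A, B, C, D, E, F}, {C} is not a superkey ({C}⁺ restricted to this set is {C, F}), so split on C --> F into {C, F} and {A, B, C, D, E}.
{C, F}: every determinant is a superkey — BCNF.
{A, B, C, D, E}: every determinant is a superkey — BCNF.

{A, B, C, D, E}; {C, F}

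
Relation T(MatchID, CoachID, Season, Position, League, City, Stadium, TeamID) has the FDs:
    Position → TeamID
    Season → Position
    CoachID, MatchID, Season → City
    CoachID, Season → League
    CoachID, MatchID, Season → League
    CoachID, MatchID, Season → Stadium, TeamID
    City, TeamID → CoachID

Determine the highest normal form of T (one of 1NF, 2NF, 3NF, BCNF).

Candidate keys: {City, MatchID, Season}, {CoachID, MatchID, Season}. Prime attributes: {City, CoachID, MatchID, Season}.
For Position → TeamID we have {Position}⁺ = {Position, TeamID}; {Position} is not a superkey, so BCNF fails.
Position → TeamID has non-prime {TeamID} on the right and a non-superkey on the left, so 3NF fails.
Since {Season} ⊂ {City, MatchID, Season} and {Season}⁺ ⊇ {Position, TeamID} with {Position, TeamID} non-prime, there is a partial dependency; 2NF fails.

1NF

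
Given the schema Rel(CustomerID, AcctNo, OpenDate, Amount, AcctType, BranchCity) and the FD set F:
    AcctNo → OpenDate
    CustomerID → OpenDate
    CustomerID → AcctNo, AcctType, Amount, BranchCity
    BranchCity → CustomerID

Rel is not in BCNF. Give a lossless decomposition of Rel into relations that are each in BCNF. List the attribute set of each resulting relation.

Candidate keys of the original relation: {BranchCity}, {CustomerID}.
{AcctNo, AcctType, Amount, BranchCity, CustomerID, OpenDate}: {AcctNo} determines {AcctNo, OpenDate} here but is not a superkey — split on AcctNo → OpenDate, giving {AcctNo, OpenDate} and {AcctNo, AcctType, Amount, BranchCity, CustomerID}.
{AcctNo, OpenDate}: every determinant is a superkey — BCNF.
{AcctNo, AcctType, Amount, BranchCity, CustomerID}: every determinant is a superkey — BCNF.

{AcctNo, AcctType, Amount, BranchCity, CustomerID}; {AcctNo, OpenDate}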